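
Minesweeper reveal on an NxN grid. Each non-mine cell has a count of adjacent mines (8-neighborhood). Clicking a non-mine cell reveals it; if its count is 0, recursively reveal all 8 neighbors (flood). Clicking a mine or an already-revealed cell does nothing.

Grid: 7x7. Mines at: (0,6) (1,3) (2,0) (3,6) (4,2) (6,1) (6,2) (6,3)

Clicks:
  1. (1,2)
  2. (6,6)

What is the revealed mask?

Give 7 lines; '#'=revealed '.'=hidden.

Answer: .......
..#....
...###.
...###.
...####
...####
....###

Derivation:
Click 1 (1,2) count=1: revealed 1 new [(1,2)] -> total=1
Click 2 (6,6) count=0: revealed 17 new [(2,3) (2,4) (2,5) (3,3) (3,4) (3,5) (4,3) (4,4) (4,5) (4,6) (5,3) (5,4) (5,5) (5,6) (6,4) (6,5) (6,6)] -> total=18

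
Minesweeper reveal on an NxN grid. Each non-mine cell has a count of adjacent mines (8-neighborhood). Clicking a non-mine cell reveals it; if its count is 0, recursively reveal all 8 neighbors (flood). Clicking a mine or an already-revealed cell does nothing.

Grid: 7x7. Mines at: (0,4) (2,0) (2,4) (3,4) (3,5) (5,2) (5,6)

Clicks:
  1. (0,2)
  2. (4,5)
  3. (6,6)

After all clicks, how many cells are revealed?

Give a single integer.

Answer: 19

Derivation:
Click 1 (0,2) count=0: revealed 17 new [(0,0) (0,1) (0,2) (0,3) (1,0) (1,1) (1,2) (1,3) (2,1) (2,2) (2,3) (3,1) (3,2) (3,3) (4,1) (4,2) (4,3)] -> total=17
Click 2 (4,5) count=3: revealed 1 new [(4,5)] -> total=18
Click 3 (6,6) count=1: revealed 1 new [(6,6)] -> total=19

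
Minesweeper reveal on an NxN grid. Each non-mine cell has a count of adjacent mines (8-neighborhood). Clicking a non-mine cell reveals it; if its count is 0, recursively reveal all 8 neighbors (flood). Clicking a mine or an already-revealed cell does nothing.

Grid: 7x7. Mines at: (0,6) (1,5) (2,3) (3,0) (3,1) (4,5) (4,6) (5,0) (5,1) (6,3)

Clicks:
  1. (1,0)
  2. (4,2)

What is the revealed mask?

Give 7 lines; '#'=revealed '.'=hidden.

Click 1 (1,0) count=0: revealed 13 new [(0,0) (0,1) (0,2) (0,3) (0,4) (1,0) (1,1) (1,2) (1,3) (1,4) (2,0) (2,1) (2,2)] -> total=13
Click 2 (4,2) count=2: revealed 1 new [(4,2)] -> total=14

Answer: #####..
#####..
###....
.......
..#....
.......
.......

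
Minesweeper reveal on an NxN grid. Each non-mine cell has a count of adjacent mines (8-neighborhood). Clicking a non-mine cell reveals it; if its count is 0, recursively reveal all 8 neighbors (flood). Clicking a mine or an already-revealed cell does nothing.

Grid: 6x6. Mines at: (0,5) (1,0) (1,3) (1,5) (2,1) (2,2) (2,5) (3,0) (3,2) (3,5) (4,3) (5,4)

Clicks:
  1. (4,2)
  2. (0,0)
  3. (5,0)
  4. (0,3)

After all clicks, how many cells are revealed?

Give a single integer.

Answer: 8

Derivation:
Click 1 (4,2) count=2: revealed 1 new [(4,2)] -> total=1
Click 2 (0,0) count=1: revealed 1 new [(0,0)] -> total=2
Click 3 (5,0) count=0: revealed 5 new [(4,0) (4,1) (5,0) (5,1) (5,2)] -> total=7
Click 4 (0,3) count=1: revealed 1 new [(0,3)] -> total=8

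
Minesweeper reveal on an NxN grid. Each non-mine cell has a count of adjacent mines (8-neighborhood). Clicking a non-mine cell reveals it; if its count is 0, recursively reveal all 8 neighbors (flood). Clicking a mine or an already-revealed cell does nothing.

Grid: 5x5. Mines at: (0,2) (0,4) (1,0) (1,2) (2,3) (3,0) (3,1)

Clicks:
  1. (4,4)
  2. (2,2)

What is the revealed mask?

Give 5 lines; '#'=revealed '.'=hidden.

Answer: .....
.....
..#..
..###
..###

Derivation:
Click 1 (4,4) count=0: revealed 6 new [(3,2) (3,3) (3,4) (4,2) (4,3) (4,4)] -> total=6
Click 2 (2,2) count=3: revealed 1 new [(2,2)] -> total=7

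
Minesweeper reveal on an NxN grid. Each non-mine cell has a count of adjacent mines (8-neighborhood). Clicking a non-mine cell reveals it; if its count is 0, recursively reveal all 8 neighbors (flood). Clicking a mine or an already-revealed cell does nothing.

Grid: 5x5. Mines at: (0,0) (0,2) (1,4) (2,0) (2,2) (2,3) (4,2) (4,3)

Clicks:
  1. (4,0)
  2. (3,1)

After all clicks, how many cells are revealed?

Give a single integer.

Click 1 (4,0) count=0: revealed 4 new [(3,0) (3,1) (4,0) (4,1)] -> total=4
Click 2 (3,1) count=3: revealed 0 new [(none)] -> total=4

Answer: 4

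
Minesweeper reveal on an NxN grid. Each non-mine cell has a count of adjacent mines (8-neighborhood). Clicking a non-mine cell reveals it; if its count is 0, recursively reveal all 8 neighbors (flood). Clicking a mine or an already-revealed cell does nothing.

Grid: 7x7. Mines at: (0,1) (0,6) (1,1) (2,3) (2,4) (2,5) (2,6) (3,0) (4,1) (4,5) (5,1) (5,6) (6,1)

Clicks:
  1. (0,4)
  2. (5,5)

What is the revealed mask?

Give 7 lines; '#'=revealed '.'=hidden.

Click 1 (0,4) count=0: revealed 8 new [(0,2) (0,3) (0,4) (0,5) (1,2) (1,3) (1,4) (1,5)] -> total=8
Click 2 (5,5) count=2: revealed 1 new [(5,5)] -> total=9

Answer: ..####.
..####.
.......
.......
.......
.....#.
.......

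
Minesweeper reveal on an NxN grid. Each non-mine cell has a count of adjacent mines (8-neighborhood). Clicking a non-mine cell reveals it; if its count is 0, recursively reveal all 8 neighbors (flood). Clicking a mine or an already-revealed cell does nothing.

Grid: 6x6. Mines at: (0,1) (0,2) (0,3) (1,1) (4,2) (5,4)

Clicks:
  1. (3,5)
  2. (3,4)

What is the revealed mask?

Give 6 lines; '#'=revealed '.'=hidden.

Answer: ....##
..####
..####
..####
...###
......

Derivation:
Click 1 (3,5) count=0: revealed 17 new [(0,4) (0,5) (1,2) (1,3) (1,4) (1,5) (2,2) (2,3) (2,4) (2,5) (3,2) (3,3) (3,4) (3,5) (4,3) (4,4) (4,5)] -> total=17
Click 2 (3,4) count=0: revealed 0 new [(none)] -> total=17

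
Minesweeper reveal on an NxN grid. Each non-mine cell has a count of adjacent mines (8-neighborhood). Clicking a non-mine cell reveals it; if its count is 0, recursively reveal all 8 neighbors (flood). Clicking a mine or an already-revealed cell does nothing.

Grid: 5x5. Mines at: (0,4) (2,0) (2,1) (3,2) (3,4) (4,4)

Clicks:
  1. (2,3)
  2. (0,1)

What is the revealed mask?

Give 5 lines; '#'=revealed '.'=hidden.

Answer: ####.
####.
...#.
.....
.....

Derivation:
Click 1 (2,3) count=2: revealed 1 new [(2,3)] -> total=1
Click 2 (0,1) count=0: revealed 8 new [(0,0) (0,1) (0,2) (0,3) (1,0) (1,1) (1,2) (1,3)] -> total=9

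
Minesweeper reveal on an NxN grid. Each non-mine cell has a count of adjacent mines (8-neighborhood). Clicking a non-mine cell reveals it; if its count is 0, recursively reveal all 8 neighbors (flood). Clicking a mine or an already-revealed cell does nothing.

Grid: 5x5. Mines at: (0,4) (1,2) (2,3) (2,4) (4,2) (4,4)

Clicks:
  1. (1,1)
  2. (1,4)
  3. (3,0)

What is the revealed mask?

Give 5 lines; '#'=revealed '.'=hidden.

Answer: ##...
##..#
##...
##...
##...

Derivation:
Click 1 (1,1) count=1: revealed 1 new [(1,1)] -> total=1
Click 2 (1,4) count=3: revealed 1 new [(1,4)] -> total=2
Click 3 (3,0) count=0: revealed 9 new [(0,0) (0,1) (1,0) (2,0) (2,1) (3,0) (3,1) (4,0) (4,1)] -> total=11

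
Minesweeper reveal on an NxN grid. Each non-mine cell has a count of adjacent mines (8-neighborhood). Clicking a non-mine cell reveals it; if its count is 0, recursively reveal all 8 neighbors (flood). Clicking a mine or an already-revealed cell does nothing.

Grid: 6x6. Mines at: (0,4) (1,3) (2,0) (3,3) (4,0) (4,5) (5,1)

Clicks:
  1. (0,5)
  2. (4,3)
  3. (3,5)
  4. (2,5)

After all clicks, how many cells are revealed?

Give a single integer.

Click 1 (0,5) count=1: revealed 1 new [(0,5)] -> total=1
Click 2 (4,3) count=1: revealed 1 new [(4,3)] -> total=2
Click 3 (3,5) count=1: revealed 1 new [(3,5)] -> total=3
Click 4 (2,5) count=0: revealed 5 new [(1,4) (1,5) (2,4) (2,5) (3,4)] -> total=8

Answer: 8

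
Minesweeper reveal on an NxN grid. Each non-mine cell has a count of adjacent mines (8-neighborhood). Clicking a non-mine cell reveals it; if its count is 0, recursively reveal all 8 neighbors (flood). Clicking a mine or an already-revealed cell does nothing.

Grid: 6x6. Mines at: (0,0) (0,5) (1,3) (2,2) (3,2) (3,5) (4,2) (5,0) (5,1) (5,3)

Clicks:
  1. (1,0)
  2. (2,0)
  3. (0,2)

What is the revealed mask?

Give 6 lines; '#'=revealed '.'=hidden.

Answer: ..#...
##....
##....
##....
##....
......

Derivation:
Click 1 (1,0) count=1: revealed 1 new [(1,0)] -> total=1
Click 2 (2,0) count=0: revealed 7 new [(1,1) (2,0) (2,1) (3,0) (3,1) (4,0) (4,1)] -> total=8
Click 3 (0,2) count=1: revealed 1 new [(0,2)] -> total=9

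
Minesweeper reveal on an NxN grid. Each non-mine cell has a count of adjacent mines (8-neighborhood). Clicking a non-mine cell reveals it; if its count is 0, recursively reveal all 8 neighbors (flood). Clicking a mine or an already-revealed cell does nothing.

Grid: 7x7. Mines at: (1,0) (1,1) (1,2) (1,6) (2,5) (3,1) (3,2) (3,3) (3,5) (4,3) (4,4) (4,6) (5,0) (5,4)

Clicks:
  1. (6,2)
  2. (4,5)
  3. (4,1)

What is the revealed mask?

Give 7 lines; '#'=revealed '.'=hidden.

Click 1 (6,2) count=0: revealed 6 new [(5,1) (5,2) (5,3) (6,1) (6,2) (6,3)] -> total=6
Click 2 (4,5) count=4: revealed 1 new [(4,5)] -> total=7
Click 3 (4,1) count=3: revealed 1 new [(4,1)] -> total=8

Answer: .......
.......
.......
.......
.#...#.
.###...
.###...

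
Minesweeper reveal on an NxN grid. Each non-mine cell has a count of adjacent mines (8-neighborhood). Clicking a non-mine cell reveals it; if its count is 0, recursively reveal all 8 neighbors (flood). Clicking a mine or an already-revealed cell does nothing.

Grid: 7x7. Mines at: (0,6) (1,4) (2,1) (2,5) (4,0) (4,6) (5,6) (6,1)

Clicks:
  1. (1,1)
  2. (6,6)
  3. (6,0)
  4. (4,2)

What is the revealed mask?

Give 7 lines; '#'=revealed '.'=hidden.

Click 1 (1,1) count=1: revealed 1 new [(1,1)] -> total=1
Click 2 (6,6) count=1: revealed 1 new [(6,6)] -> total=2
Click 3 (6,0) count=1: revealed 1 new [(6,0)] -> total=3
Click 4 (4,2) count=0: revealed 22 new [(2,2) (2,3) (2,4) (3,1) (3,2) (3,3) (3,4) (3,5) (4,1) (4,2) (4,3) (4,4) (4,5) (5,1) (5,2) (5,3) (5,4) (5,5) (6,2) (6,3) (6,4) (6,5)] -> total=25

Answer: .......
.#.....
..###..
.#####.
.#####.
.#####.
#.#####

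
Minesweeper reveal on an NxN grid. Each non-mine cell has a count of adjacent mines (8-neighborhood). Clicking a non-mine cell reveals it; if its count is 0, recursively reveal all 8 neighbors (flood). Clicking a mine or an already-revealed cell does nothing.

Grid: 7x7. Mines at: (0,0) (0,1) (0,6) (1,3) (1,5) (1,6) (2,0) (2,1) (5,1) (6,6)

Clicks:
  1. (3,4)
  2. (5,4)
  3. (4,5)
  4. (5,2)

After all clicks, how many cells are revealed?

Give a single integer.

Answer: 24

Derivation:
Click 1 (3,4) count=0: revealed 24 new [(2,2) (2,3) (2,4) (2,5) (2,6) (3,2) (3,3) (3,4) (3,5) (3,6) (4,2) (4,3) (4,4) (4,5) (4,6) (5,2) (5,3) (5,4) (5,5) (5,6) (6,2) (6,3) (6,4) (6,5)] -> total=24
Click 2 (5,4) count=0: revealed 0 new [(none)] -> total=24
Click 3 (4,5) count=0: revealed 0 new [(none)] -> total=24
Click 4 (5,2) count=1: revealed 0 new [(none)] -> total=24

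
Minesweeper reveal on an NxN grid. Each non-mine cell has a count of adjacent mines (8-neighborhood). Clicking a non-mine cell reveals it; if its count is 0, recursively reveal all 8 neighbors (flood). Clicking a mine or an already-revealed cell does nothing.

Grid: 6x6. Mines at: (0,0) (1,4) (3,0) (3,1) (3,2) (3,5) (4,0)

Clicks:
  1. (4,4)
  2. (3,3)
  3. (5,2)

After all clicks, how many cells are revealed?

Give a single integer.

Click 1 (4,4) count=1: revealed 1 new [(4,4)] -> total=1
Click 2 (3,3) count=1: revealed 1 new [(3,3)] -> total=2
Click 3 (5,2) count=0: revealed 9 new [(4,1) (4,2) (4,3) (4,5) (5,1) (5,2) (5,3) (5,4) (5,5)] -> total=11

Answer: 11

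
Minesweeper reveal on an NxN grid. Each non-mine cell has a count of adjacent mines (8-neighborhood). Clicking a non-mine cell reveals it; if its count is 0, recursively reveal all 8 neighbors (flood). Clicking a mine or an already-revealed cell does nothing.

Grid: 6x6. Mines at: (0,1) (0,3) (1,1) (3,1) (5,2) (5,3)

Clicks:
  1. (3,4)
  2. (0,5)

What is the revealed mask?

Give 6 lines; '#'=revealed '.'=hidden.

Click 1 (3,4) count=0: revealed 20 new [(0,4) (0,5) (1,2) (1,3) (1,4) (1,5) (2,2) (2,3) (2,4) (2,5) (3,2) (3,3) (3,4) (3,5) (4,2) (4,3) (4,4) (4,5) (5,4) (5,5)] -> total=20
Click 2 (0,5) count=0: revealed 0 new [(none)] -> total=20

Answer: ....##
..####
..####
..####
..####
....##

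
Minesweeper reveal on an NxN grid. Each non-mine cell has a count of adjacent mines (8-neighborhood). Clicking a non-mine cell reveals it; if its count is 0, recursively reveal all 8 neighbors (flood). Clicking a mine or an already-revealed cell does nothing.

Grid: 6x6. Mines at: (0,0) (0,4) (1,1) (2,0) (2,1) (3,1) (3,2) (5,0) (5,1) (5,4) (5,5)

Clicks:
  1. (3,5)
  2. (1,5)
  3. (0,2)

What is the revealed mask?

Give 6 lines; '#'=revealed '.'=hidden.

Click 1 (3,5) count=0: revealed 12 new [(1,3) (1,4) (1,5) (2,3) (2,4) (2,5) (3,3) (3,4) (3,5) (4,3) (4,4) (4,5)] -> total=12
Click 2 (1,5) count=1: revealed 0 new [(none)] -> total=12
Click 3 (0,2) count=1: revealed 1 new [(0,2)] -> total=13

Answer: ..#...
...###
...###
...###
...###
......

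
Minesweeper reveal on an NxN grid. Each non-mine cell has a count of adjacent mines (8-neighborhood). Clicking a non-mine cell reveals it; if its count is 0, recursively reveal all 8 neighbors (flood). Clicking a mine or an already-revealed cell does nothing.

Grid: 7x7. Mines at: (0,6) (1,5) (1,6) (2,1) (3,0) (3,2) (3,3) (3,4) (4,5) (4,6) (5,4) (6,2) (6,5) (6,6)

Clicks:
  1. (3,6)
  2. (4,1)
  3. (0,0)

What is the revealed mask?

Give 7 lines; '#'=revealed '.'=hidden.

Answer: #####..
#####..
..###..
......#
.#.....
.......
.......

Derivation:
Click 1 (3,6) count=2: revealed 1 new [(3,6)] -> total=1
Click 2 (4,1) count=2: revealed 1 new [(4,1)] -> total=2
Click 3 (0,0) count=0: revealed 13 new [(0,0) (0,1) (0,2) (0,3) (0,4) (1,0) (1,1) (1,2) (1,3) (1,4) (2,2) (2,3) (2,4)] -> total=15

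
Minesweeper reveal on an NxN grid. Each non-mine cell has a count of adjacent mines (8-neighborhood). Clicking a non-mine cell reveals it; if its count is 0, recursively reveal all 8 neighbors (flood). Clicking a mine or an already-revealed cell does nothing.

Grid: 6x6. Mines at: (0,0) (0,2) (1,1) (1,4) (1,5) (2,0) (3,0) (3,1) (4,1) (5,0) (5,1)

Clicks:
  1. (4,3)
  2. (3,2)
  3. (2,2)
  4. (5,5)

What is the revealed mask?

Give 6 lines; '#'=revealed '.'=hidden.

Click 1 (4,3) count=0: revealed 16 new [(2,2) (2,3) (2,4) (2,5) (3,2) (3,3) (3,4) (3,5) (4,2) (4,3) (4,4) (4,5) (5,2) (5,3) (5,4) (5,5)] -> total=16
Click 2 (3,2) count=2: revealed 0 new [(none)] -> total=16
Click 3 (2,2) count=2: revealed 0 new [(none)] -> total=16
Click 4 (5,5) count=0: revealed 0 new [(none)] -> total=16

Answer: ......
......
..####
..####
..####
..####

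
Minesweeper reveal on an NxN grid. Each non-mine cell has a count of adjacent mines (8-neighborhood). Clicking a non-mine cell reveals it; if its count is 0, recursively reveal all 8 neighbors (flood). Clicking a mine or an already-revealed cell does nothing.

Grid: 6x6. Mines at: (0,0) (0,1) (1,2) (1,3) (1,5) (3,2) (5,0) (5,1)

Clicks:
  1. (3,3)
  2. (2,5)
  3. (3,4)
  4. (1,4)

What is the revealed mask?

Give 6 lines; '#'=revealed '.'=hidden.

Click 1 (3,3) count=1: revealed 1 new [(3,3)] -> total=1
Click 2 (2,5) count=1: revealed 1 new [(2,5)] -> total=2
Click 3 (3,4) count=0: revealed 12 new [(2,3) (2,4) (3,4) (3,5) (4,2) (4,3) (4,4) (4,5) (5,2) (5,3) (5,4) (5,5)] -> total=14
Click 4 (1,4) count=2: revealed 1 new [(1,4)] -> total=15

Answer: ......
....#.
...###
...###
..####
..####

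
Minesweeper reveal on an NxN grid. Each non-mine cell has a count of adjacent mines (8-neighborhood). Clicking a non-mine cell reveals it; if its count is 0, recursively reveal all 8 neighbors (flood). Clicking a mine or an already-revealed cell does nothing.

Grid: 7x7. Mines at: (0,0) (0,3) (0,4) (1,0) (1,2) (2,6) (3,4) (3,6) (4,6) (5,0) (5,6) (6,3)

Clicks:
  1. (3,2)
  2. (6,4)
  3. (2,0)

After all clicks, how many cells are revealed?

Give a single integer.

Answer: 16

Derivation:
Click 1 (3,2) count=0: revealed 15 new [(2,0) (2,1) (2,2) (2,3) (3,0) (3,1) (3,2) (3,3) (4,0) (4,1) (4,2) (4,3) (5,1) (5,2) (5,3)] -> total=15
Click 2 (6,4) count=1: revealed 1 new [(6,4)] -> total=16
Click 3 (2,0) count=1: revealed 0 new [(none)] -> total=16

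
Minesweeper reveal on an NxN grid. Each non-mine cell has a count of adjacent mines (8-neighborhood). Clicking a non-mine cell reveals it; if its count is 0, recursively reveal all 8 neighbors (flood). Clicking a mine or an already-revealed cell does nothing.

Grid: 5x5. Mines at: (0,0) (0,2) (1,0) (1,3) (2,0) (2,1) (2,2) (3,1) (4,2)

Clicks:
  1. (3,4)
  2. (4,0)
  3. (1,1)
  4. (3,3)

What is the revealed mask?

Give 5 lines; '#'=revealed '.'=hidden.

Answer: .....
.#...
...##
...##
#..##

Derivation:
Click 1 (3,4) count=0: revealed 6 new [(2,3) (2,4) (3,3) (3,4) (4,3) (4,4)] -> total=6
Click 2 (4,0) count=1: revealed 1 new [(4,0)] -> total=7
Click 3 (1,1) count=6: revealed 1 new [(1,1)] -> total=8
Click 4 (3,3) count=2: revealed 0 new [(none)] -> total=8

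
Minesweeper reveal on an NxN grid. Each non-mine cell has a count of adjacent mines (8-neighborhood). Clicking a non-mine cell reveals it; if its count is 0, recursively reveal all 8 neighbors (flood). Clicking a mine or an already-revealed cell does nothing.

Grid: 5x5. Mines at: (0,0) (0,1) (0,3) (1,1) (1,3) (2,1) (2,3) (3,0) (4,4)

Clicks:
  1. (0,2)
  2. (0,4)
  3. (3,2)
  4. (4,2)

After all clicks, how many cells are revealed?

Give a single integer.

Answer: 8

Derivation:
Click 1 (0,2) count=4: revealed 1 new [(0,2)] -> total=1
Click 2 (0,4) count=2: revealed 1 new [(0,4)] -> total=2
Click 3 (3,2) count=2: revealed 1 new [(3,2)] -> total=3
Click 4 (4,2) count=0: revealed 5 new [(3,1) (3,3) (4,1) (4,2) (4,3)] -> total=8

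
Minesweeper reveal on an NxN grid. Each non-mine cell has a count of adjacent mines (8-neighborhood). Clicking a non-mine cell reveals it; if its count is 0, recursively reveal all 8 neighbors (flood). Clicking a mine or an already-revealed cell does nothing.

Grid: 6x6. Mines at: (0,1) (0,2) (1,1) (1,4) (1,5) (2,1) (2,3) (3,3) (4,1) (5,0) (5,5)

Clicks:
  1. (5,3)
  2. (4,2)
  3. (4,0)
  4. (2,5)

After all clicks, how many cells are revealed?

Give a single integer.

Click 1 (5,3) count=0: revealed 6 new [(4,2) (4,3) (4,4) (5,2) (5,3) (5,4)] -> total=6
Click 2 (4,2) count=2: revealed 0 new [(none)] -> total=6
Click 3 (4,0) count=2: revealed 1 new [(4,0)] -> total=7
Click 4 (2,5) count=2: revealed 1 new [(2,5)] -> total=8

Answer: 8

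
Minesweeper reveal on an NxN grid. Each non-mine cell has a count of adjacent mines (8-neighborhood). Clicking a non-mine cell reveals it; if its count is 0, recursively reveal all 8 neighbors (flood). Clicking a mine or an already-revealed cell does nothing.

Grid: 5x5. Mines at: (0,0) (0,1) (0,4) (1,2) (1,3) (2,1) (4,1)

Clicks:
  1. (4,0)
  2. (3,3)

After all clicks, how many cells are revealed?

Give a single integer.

Click 1 (4,0) count=1: revealed 1 new [(4,0)] -> total=1
Click 2 (3,3) count=0: revealed 9 new [(2,2) (2,3) (2,4) (3,2) (3,3) (3,4) (4,2) (4,3) (4,4)] -> total=10

Answer: 10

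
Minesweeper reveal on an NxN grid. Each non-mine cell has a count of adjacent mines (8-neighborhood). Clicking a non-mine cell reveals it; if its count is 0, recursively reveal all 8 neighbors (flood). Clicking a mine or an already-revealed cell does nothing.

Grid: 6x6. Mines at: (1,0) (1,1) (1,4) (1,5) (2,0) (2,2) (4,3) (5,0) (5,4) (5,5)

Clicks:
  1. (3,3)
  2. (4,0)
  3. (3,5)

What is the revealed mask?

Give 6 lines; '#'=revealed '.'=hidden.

Click 1 (3,3) count=2: revealed 1 new [(3,3)] -> total=1
Click 2 (4,0) count=1: revealed 1 new [(4,0)] -> total=2
Click 3 (3,5) count=0: revealed 6 new [(2,4) (2,5) (3,4) (3,5) (4,4) (4,5)] -> total=8

Answer: ......
......
....##
...###
#...##
......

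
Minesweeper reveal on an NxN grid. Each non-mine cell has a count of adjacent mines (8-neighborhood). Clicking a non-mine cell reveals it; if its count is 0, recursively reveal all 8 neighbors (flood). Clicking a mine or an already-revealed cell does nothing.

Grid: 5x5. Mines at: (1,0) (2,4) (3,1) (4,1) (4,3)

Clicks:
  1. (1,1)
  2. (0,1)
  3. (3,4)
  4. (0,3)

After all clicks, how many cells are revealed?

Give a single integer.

Answer: 12

Derivation:
Click 1 (1,1) count=1: revealed 1 new [(1,1)] -> total=1
Click 2 (0,1) count=1: revealed 1 new [(0,1)] -> total=2
Click 3 (3,4) count=2: revealed 1 new [(3,4)] -> total=3
Click 4 (0,3) count=0: revealed 9 new [(0,2) (0,3) (0,4) (1,2) (1,3) (1,4) (2,1) (2,2) (2,3)] -> total=12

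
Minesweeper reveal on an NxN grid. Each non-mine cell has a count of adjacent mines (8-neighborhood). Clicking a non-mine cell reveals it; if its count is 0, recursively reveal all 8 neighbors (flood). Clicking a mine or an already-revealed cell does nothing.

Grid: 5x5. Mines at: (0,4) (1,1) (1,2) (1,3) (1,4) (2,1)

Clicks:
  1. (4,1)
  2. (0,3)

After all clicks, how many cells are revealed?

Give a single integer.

Click 1 (4,1) count=0: revealed 13 new [(2,2) (2,3) (2,4) (3,0) (3,1) (3,2) (3,3) (3,4) (4,0) (4,1) (4,2) (4,3) (4,4)] -> total=13
Click 2 (0,3) count=4: revealed 1 new [(0,3)] -> total=14

Answer: 14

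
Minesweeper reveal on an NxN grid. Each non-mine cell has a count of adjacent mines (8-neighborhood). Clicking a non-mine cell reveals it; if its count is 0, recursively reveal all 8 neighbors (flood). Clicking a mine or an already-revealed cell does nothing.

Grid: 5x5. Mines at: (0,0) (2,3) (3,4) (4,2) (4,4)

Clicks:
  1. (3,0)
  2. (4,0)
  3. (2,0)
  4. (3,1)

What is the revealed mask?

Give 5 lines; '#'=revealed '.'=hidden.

Click 1 (3,0) count=0: revealed 11 new [(1,0) (1,1) (1,2) (2,0) (2,1) (2,2) (3,0) (3,1) (3,2) (4,0) (4,1)] -> total=11
Click 2 (4,0) count=0: revealed 0 new [(none)] -> total=11
Click 3 (2,0) count=0: revealed 0 new [(none)] -> total=11
Click 4 (3,1) count=1: revealed 0 new [(none)] -> total=11

Answer: .....
###..
###..
###..
##...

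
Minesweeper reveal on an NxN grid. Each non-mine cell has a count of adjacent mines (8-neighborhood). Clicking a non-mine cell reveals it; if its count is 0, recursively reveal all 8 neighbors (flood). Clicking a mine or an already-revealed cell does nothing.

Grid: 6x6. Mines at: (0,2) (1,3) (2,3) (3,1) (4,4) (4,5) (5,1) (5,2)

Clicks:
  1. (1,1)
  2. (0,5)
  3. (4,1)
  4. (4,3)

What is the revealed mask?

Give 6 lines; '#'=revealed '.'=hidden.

Answer: ....##
.#..##
....##
....##
.#.#..
......

Derivation:
Click 1 (1,1) count=1: revealed 1 new [(1,1)] -> total=1
Click 2 (0,5) count=0: revealed 8 new [(0,4) (0,5) (1,4) (1,5) (2,4) (2,5) (3,4) (3,5)] -> total=9
Click 3 (4,1) count=3: revealed 1 new [(4,1)] -> total=10
Click 4 (4,3) count=2: revealed 1 new [(4,3)] -> total=11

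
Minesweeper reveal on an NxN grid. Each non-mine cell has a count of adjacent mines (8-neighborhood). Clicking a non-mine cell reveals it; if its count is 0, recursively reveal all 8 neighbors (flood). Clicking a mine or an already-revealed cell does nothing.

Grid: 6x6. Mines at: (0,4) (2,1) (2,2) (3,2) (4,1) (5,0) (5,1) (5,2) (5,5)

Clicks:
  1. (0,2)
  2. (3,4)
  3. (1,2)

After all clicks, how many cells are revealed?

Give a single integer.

Answer: 19

Derivation:
Click 1 (0,2) count=0: revealed 8 new [(0,0) (0,1) (0,2) (0,3) (1,0) (1,1) (1,2) (1,3)] -> total=8
Click 2 (3,4) count=0: revealed 11 new [(1,4) (1,5) (2,3) (2,4) (2,5) (3,3) (3,4) (3,5) (4,3) (4,4) (4,5)] -> total=19
Click 3 (1,2) count=2: revealed 0 new [(none)] -> total=19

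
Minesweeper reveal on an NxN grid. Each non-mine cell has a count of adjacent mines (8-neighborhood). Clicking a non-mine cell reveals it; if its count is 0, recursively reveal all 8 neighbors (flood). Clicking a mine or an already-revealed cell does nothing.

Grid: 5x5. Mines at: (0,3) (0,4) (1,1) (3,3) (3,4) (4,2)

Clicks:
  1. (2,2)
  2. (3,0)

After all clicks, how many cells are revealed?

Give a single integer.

Answer: 7

Derivation:
Click 1 (2,2) count=2: revealed 1 new [(2,2)] -> total=1
Click 2 (3,0) count=0: revealed 6 new [(2,0) (2,1) (3,0) (3,1) (4,0) (4,1)] -> total=7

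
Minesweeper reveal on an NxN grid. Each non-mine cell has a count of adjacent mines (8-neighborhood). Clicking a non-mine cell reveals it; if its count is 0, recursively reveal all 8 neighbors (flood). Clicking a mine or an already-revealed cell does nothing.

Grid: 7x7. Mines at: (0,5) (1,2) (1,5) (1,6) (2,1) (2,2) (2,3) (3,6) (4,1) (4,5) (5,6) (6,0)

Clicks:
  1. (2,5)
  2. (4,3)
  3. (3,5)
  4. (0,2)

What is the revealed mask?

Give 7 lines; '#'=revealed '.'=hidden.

Answer: ..#....
.......
.....#.
..####.
..###..
.#####.
.#####.

Derivation:
Click 1 (2,5) count=3: revealed 1 new [(2,5)] -> total=1
Click 2 (4,3) count=0: revealed 16 new [(3,2) (3,3) (3,4) (4,2) (4,3) (4,4) (5,1) (5,2) (5,3) (5,4) (5,5) (6,1) (6,2) (6,3) (6,4) (6,5)] -> total=17
Click 3 (3,5) count=2: revealed 1 new [(3,5)] -> total=18
Click 4 (0,2) count=1: revealed 1 new [(0,2)] -> total=19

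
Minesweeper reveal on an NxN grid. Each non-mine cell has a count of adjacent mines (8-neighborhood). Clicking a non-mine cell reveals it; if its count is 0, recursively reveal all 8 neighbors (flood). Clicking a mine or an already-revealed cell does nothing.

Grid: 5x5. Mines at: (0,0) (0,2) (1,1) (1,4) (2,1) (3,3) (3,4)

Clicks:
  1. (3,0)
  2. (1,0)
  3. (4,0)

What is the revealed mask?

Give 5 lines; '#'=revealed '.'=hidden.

Click 1 (3,0) count=1: revealed 1 new [(3,0)] -> total=1
Click 2 (1,0) count=3: revealed 1 new [(1,0)] -> total=2
Click 3 (4,0) count=0: revealed 5 new [(3,1) (3,2) (4,0) (4,1) (4,2)] -> total=7

Answer: .....
#....
.....
###..
###..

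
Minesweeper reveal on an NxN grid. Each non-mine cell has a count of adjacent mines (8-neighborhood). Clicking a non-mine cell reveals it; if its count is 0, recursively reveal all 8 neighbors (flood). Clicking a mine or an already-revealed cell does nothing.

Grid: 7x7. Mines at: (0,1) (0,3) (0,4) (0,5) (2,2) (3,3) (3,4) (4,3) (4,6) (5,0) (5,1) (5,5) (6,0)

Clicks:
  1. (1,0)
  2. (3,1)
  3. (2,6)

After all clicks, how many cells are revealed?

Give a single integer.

Answer: 8

Derivation:
Click 1 (1,0) count=1: revealed 1 new [(1,0)] -> total=1
Click 2 (3,1) count=1: revealed 1 new [(3,1)] -> total=2
Click 3 (2,6) count=0: revealed 6 new [(1,5) (1,6) (2,5) (2,6) (3,5) (3,6)] -> total=8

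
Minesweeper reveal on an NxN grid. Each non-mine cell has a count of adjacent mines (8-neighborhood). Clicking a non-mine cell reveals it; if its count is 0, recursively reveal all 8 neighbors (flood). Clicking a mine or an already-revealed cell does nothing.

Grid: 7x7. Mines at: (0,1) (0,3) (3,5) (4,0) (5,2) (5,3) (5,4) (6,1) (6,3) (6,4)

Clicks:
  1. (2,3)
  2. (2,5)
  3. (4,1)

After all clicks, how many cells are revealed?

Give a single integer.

Click 1 (2,3) count=0: revealed 19 new [(1,0) (1,1) (1,2) (1,3) (1,4) (2,0) (2,1) (2,2) (2,3) (2,4) (3,0) (3,1) (3,2) (3,3) (3,4) (4,1) (4,2) (4,3) (4,4)] -> total=19
Click 2 (2,5) count=1: revealed 1 new [(2,5)] -> total=20
Click 3 (4,1) count=2: revealed 0 new [(none)] -> total=20

Answer: 20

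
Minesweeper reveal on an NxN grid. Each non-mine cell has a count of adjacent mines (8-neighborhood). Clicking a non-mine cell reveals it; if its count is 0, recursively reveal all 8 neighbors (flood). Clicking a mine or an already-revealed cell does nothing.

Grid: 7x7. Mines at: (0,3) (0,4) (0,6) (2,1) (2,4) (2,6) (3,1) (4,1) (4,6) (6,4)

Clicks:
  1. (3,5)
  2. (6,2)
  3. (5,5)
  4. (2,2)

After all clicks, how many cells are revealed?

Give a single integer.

Click 1 (3,5) count=3: revealed 1 new [(3,5)] -> total=1
Click 2 (6,2) count=0: revealed 8 new [(5,0) (5,1) (5,2) (5,3) (6,0) (6,1) (6,2) (6,3)] -> total=9
Click 3 (5,5) count=2: revealed 1 new [(5,5)] -> total=10
Click 4 (2,2) count=2: revealed 1 new [(2,2)] -> total=11

Answer: 11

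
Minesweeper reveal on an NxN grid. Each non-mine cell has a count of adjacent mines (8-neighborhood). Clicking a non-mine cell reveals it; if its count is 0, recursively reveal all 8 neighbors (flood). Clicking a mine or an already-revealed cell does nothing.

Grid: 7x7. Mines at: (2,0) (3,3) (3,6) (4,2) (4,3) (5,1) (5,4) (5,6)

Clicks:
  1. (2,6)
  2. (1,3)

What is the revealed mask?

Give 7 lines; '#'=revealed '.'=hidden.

Click 1 (2,6) count=1: revealed 1 new [(2,6)] -> total=1
Click 2 (1,3) count=0: revealed 19 new [(0,0) (0,1) (0,2) (0,3) (0,4) (0,5) (0,6) (1,0) (1,1) (1,2) (1,3) (1,4) (1,5) (1,6) (2,1) (2,2) (2,3) (2,4) (2,5)] -> total=20

Answer: #######
#######
.######
.......
.......
.......
.......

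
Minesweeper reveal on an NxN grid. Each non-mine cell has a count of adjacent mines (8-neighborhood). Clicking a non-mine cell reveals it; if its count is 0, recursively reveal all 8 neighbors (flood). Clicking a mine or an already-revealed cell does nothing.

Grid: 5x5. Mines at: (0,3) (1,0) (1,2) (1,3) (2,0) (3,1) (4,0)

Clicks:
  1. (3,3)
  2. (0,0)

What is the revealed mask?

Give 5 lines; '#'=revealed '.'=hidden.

Answer: #....
.....
..###
..###
..###

Derivation:
Click 1 (3,3) count=0: revealed 9 new [(2,2) (2,3) (2,4) (3,2) (3,3) (3,4) (4,2) (4,3) (4,4)] -> total=9
Click 2 (0,0) count=1: revealed 1 new [(0,0)] -> total=10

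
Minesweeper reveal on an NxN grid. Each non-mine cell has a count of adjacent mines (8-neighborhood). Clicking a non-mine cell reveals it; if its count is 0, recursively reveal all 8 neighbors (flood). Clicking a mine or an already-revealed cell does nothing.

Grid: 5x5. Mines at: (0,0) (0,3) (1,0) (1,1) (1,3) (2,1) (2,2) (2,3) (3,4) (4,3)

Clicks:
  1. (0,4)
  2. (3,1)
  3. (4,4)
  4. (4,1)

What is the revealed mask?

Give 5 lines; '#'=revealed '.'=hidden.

Answer: ....#
.....
.....
###..
###.#

Derivation:
Click 1 (0,4) count=2: revealed 1 new [(0,4)] -> total=1
Click 2 (3,1) count=2: revealed 1 new [(3,1)] -> total=2
Click 3 (4,4) count=2: revealed 1 new [(4,4)] -> total=3
Click 4 (4,1) count=0: revealed 5 new [(3,0) (3,2) (4,0) (4,1) (4,2)] -> total=8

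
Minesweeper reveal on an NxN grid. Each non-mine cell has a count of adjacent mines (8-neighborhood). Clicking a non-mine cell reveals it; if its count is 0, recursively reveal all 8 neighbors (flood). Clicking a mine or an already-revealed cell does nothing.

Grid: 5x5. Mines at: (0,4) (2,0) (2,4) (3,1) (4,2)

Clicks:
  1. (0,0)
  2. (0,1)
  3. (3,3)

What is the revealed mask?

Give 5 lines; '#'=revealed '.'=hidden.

Answer: ####.
####.
.###.
...#.
.....

Derivation:
Click 1 (0,0) count=0: revealed 11 new [(0,0) (0,1) (0,2) (0,3) (1,0) (1,1) (1,2) (1,3) (2,1) (2,2) (2,3)] -> total=11
Click 2 (0,1) count=0: revealed 0 new [(none)] -> total=11
Click 3 (3,3) count=2: revealed 1 new [(3,3)] -> total=12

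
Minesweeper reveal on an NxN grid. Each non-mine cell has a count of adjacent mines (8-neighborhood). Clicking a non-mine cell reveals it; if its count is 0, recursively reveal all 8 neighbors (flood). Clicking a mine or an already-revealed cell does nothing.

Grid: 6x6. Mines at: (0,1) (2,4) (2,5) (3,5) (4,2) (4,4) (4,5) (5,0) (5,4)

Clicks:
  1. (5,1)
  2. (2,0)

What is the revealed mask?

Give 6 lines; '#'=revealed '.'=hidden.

Answer: ......
####..
####..
####..
##....
.#....

Derivation:
Click 1 (5,1) count=2: revealed 1 new [(5,1)] -> total=1
Click 2 (2,0) count=0: revealed 14 new [(1,0) (1,1) (1,2) (1,3) (2,0) (2,1) (2,2) (2,3) (3,0) (3,1) (3,2) (3,3) (4,0) (4,1)] -> total=15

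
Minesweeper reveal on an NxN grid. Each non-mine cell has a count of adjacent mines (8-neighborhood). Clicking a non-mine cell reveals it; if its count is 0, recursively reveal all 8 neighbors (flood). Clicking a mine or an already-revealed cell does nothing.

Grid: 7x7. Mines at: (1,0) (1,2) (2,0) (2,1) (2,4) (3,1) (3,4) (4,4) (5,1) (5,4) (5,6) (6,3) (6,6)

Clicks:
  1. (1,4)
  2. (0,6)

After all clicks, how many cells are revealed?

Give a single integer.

Click 1 (1,4) count=1: revealed 1 new [(1,4)] -> total=1
Click 2 (0,6) count=0: revealed 13 new [(0,3) (0,4) (0,5) (0,6) (1,3) (1,5) (1,6) (2,5) (2,6) (3,5) (3,6) (4,5) (4,6)] -> total=14

Answer: 14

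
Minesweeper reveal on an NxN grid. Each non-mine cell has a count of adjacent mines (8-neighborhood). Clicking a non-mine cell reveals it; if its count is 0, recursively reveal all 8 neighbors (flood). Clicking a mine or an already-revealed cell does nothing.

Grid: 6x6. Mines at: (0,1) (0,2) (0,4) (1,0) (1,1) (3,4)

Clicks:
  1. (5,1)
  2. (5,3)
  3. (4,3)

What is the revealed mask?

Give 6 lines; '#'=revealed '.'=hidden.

Answer: ......
......
####..
####..
######
######

Derivation:
Click 1 (5,1) count=0: revealed 20 new [(2,0) (2,1) (2,2) (2,3) (3,0) (3,1) (3,2) (3,3) (4,0) (4,1) (4,2) (4,3) (4,4) (4,5) (5,0) (5,1) (5,2) (5,3) (5,4) (5,5)] -> total=20
Click 2 (5,3) count=0: revealed 0 new [(none)] -> total=20
Click 3 (4,3) count=1: revealed 0 new [(none)] -> total=20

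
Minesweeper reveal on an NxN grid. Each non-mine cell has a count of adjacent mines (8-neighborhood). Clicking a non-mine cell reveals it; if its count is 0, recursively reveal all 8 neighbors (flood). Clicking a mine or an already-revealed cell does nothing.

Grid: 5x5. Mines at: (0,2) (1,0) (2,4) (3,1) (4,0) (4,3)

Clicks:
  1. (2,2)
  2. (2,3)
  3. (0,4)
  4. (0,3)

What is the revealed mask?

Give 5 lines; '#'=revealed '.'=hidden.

Click 1 (2,2) count=1: revealed 1 new [(2,2)] -> total=1
Click 2 (2,3) count=1: revealed 1 new [(2,3)] -> total=2
Click 3 (0,4) count=0: revealed 4 new [(0,3) (0,4) (1,3) (1,4)] -> total=6
Click 4 (0,3) count=1: revealed 0 new [(none)] -> total=6

Answer: ...##
...##
..##.
.....
.....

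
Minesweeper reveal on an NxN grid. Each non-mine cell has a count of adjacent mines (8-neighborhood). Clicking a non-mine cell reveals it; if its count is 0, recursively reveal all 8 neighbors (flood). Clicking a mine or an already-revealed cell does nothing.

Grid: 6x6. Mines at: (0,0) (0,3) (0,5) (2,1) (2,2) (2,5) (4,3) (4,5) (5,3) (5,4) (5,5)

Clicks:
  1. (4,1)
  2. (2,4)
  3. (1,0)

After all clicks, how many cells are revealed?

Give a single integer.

Click 1 (4,1) count=0: revealed 9 new [(3,0) (3,1) (3,2) (4,0) (4,1) (4,2) (5,0) (5,1) (5,2)] -> total=9
Click 2 (2,4) count=1: revealed 1 new [(2,4)] -> total=10
Click 3 (1,0) count=2: revealed 1 new [(1,0)] -> total=11

Answer: 11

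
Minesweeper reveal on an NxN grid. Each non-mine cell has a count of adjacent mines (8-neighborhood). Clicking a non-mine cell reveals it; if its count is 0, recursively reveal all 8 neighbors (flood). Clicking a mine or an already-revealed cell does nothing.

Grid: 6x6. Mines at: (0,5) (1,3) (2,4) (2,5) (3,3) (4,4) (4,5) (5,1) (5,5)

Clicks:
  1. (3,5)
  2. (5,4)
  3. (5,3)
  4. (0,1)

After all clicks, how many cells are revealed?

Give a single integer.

Answer: 18

Derivation:
Click 1 (3,5) count=4: revealed 1 new [(3,5)] -> total=1
Click 2 (5,4) count=3: revealed 1 new [(5,4)] -> total=2
Click 3 (5,3) count=1: revealed 1 new [(5,3)] -> total=3
Click 4 (0,1) count=0: revealed 15 new [(0,0) (0,1) (0,2) (1,0) (1,1) (1,2) (2,0) (2,1) (2,2) (3,0) (3,1) (3,2) (4,0) (4,1) (4,2)] -> total=18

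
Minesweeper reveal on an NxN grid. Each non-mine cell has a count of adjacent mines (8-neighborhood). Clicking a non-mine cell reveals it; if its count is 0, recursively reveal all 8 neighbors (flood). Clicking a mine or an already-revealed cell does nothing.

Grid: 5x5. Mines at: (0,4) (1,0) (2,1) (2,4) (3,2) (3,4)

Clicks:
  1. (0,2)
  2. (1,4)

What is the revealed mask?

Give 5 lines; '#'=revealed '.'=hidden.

Answer: .###.
.####
.....
.....
.....

Derivation:
Click 1 (0,2) count=0: revealed 6 new [(0,1) (0,2) (0,3) (1,1) (1,2) (1,3)] -> total=6
Click 2 (1,4) count=2: revealed 1 new [(1,4)] -> total=7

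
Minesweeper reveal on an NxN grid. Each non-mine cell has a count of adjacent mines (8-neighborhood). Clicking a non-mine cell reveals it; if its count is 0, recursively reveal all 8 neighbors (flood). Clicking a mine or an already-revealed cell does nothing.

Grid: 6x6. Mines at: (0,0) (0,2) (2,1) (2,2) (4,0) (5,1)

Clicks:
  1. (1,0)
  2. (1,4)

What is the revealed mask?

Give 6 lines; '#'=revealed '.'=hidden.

Click 1 (1,0) count=2: revealed 1 new [(1,0)] -> total=1
Click 2 (1,4) count=0: revealed 21 new [(0,3) (0,4) (0,5) (1,3) (1,4) (1,5) (2,3) (2,4) (2,5) (3,2) (3,3) (3,4) (3,5) (4,2) (4,3) (4,4) (4,5) (5,2) (5,3) (5,4) (5,5)] -> total=22

Answer: ...###
#..###
...###
..####
..####
..####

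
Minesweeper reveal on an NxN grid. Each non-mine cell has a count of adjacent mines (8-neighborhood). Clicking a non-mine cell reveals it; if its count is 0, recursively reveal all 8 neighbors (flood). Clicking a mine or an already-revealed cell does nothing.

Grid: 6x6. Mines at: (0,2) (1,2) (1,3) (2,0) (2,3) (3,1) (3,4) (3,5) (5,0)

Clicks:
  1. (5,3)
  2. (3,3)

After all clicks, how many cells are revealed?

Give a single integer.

Click 1 (5,3) count=0: revealed 10 new [(4,1) (4,2) (4,3) (4,4) (4,5) (5,1) (5,2) (5,3) (5,4) (5,5)] -> total=10
Click 2 (3,3) count=2: revealed 1 new [(3,3)] -> total=11

Answer: 11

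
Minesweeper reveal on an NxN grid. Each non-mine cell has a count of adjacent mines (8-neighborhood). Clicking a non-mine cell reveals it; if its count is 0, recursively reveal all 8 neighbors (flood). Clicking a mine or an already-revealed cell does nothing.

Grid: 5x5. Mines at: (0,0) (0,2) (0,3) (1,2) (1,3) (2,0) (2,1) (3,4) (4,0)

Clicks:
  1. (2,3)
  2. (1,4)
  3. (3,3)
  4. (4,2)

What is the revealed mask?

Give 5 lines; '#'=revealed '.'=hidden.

Answer: .....
....#
...#.
.###.
.###.

Derivation:
Click 1 (2,3) count=3: revealed 1 new [(2,3)] -> total=1
Click 2 (1,4) count=2: revealed 1 new [(1,4)] -> total=2
Click 3 (3,3) count=1: revealed 1 new [(3,3)] -> total=3
Click 4 (4,2) count=0: revealed 5 new [(3,1) (3,2) (4,1) (4,2) (4,3)] -> total=8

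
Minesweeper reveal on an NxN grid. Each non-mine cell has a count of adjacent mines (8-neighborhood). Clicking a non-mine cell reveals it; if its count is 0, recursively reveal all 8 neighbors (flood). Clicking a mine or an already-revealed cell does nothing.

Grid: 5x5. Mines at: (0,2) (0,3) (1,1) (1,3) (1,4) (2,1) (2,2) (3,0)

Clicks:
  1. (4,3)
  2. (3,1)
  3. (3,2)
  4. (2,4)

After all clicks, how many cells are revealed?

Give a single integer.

Click 1 (4,3) count=0: revealed 10 new [(2,3) (2,4) (3,1) (3,2) (3,3) (3,4) (4,1) (4,2) (4,3) (4,4)] -> total=10
Click 2 (3,1) count=3: revealed 0 new [(none)] -> total=10
Click 3 (3,2) count=2: revealed 0 new [(none)] -> total=10
Click 4 (2,4) count=2: revealed 0 new [(none)] -> total=10

Answer: 10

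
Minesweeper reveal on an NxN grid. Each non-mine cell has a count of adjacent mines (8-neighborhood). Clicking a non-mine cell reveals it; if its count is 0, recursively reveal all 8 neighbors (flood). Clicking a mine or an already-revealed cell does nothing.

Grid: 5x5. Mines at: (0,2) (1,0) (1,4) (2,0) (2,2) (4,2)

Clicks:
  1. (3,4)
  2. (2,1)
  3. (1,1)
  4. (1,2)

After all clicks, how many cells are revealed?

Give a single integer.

Click 1 (3,4) count=0: revealed 6 new [(2,3) (2,4) (3,3) (3,4) (4,3) (4,4)] -> total=6
Click 2 (2,1) count=3: revealed 1 new [(2,1)] -> total=7
Click 3 (1,1) count=4: revealed 1 new [(1,1)] -> total=8
Click 4 (1,2) count=2: revealed 1 new [(1,2)] -> total=9

Answer: 9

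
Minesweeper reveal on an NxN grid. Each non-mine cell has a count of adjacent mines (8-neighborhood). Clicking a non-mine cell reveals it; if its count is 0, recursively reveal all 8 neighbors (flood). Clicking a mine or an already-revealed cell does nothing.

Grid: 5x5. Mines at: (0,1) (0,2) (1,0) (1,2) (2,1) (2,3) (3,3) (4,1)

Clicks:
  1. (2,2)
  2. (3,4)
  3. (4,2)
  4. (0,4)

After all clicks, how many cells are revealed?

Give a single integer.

Click 1 (2,2) count=4: revealed 1 new [(2,2)] -> total=1
Click 2 (3,4) count=2: revealed 1 new [(3,4)] -> total=2
Click 3 (4,2) count=2: revealed 1 new [(4,2)] -> total=3
Click 4 (0,4) count=0: revealed 4 new [(0,3) (0,4) (1,3) (1,4)] -> total=7

Answer: 7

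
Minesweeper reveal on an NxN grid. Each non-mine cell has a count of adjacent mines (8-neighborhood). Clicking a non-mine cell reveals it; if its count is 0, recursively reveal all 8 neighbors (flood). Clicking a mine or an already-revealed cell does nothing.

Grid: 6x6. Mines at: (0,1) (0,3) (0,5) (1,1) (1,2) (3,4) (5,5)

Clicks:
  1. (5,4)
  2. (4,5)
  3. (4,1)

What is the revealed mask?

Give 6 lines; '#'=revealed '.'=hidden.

Answer: ......
......
####..
####..
######
#####.

Derivation:
Click 1 (5,4) count=1: revealed 1 new [(5,4)] -> total=1
Click 2 (4,5) count=2: revealed 1 new [(4,5)] -> total=2
Click 3 (4,1) count=0: revealed 17 new [(2,0) (2,1) (2,2) (2,3) (3,0) (3,1) (3,2) (3,3) (4,0) (4,1) (4,2) (4,3) (4,4) (5,0) (5,1) (5,2) (5,3)] -> total=19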